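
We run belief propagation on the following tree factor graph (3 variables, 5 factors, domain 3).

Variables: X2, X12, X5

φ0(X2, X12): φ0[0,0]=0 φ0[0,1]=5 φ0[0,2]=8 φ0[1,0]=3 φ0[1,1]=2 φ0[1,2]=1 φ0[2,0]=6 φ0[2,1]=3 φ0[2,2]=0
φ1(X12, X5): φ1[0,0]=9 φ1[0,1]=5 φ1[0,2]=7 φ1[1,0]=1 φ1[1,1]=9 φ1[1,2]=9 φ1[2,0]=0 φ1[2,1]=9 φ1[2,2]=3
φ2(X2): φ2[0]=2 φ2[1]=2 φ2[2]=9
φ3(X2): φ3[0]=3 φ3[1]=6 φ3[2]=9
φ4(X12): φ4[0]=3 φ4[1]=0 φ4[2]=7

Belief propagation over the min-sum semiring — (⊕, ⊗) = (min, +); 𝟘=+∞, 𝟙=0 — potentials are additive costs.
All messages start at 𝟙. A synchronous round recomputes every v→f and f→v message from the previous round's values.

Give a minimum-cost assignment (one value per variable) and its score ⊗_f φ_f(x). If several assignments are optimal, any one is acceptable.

init: all messages = 𝟙 over 3 values
r1 m[φ0→X2] = [0, 1, 0]
r1 m[φ0→X12] = [0, 2, 0]
r1 m[φ1→X12] = [5, 1, 0]
r1 m[φ1→X5] = [0, 5, 3]
r1 m[φ2→X2] = [2, 2, 9]
r1 m[φ3→X2] = [3, 6, 9]
r1 m[φ4→X12] = [3, 0, 7]
r1 m[X2→φ0] = [0, 0, 0]
r1 m[X2→φ2] = [0, 0, 0]
r1 m[X2→φ3] = [0, 0, 0]
r1 m[X12→φ0] = [0, 0, 0]
r1 m[X12→φ1] = [0, 0, 0]
r1 m[X12→φ4] = [0, 0, 0]
r1 m[X5→φ1] = [0, 0, 0]
r2 m[φ0→X2] = [0, 1, 0]
r2 m[φ0→X12] = [0, 2, 0]
r2 m[φ1→X12] = [5, 1, 0]
r2 m[φ1→X5] = [0, 5, 3]
r2 m[φ2→X2] = [2, 2, 9]
r2 m[φ3→X2] = [3, 6, 9]
r2 m[φ4→X12] = [3, 0, 7]
r2 m[X2→φ0] = [5, 8, 18]
r2 m[X2→φ2] = [3, 7, 9]
r2 m[X2→φ3] = [2, 3, 9]
r2 m[X12→φ0] = [8, 1, 7]
r2 m[X12→φ1] = [3, 2, 7]
r2 m[X12→φ4] = [5, 3, 0]
r2 m[X5→φ1] = [0, 0, 0]
r3 m[φ0→X2] = [6, 3, 4]
r3 m[φ0→X12] = [5, 10, 9]
r3 m[φ1→X12] = [5, 1, 0]
r3 m[φ1→X5] = [3, 8, 10]
r3 m[φ2→X2] = [2, 2, 9]
r3 m[φ3→X2] = [3, 6, 9]
r3 m[φ4→X12] = [3, 0, 7]
r3 m[X2→φ0] = [5, 8, 18]
r3 m[X2→φ2] = [3, 7, 9]
r3 m[X2→φ3] = [2, 3, 9]
r3 m[X12→φ0] = [8, 1, 7]
r3 m[X12→φ1] = [3, 2, 7]
r3 m[X12→φ4] = [5, 3, 0]
r3 m[X5→φ1] = [0, 0, 0]
r4 m[φ0→X2] = [6, 3, 4]
r4 m[φ0→X12] = [5, 10, 9]
r4 m[φ1→X12] = [5, 1, 0]
r4 m[φ1→X5] = [3, 8, 10]
r4 m[φ2→X2] = [2, 2, 9]
r4 m[φ3→X2] = [3, 6, 9]
r4 m[φ4→X12] = [3, 0, 7]
r4 m[X2→φ0] = [5, 8, 18]
r4 m[X2→φ2] = [9, 9, 13]
r4 m[X2→φ3] = [8, 5, 13]
r4 m[X12→φ0] = [8, 1, 7]
r4 m[X12→φ1] = [8, 10, 16]
r4 m[X12→φ4] = [10, 11, 9]
r4 m[X5→φ1] = [0, 0, 0]
r5 m[φ0→X2] = [6, 3, 4]
r5 m[φ0→X12] = [5, 10, 9]
r5 m[φ1→X12] = [5, 1, 0]
r5 m[φ1→X5] = [11, 13, 15]
r5 m[φ2→X2] = [2, 2, 9]
r5 m[φ3→X2] = [3, 6, 9]
r5 m[φ4→X12] = [3, 0, 7]
r5 m[X2→φ0] = [5, 8, 18]
r5 m[X2→φ2] = [9, 9, 13]
r5 m[X2→φ3] = [8, 5, 13]
r5 m[X12→φ0] = [8, 1, 7]
r5 m[X12→φ1] = [8, 10, 16]
r5 m[X12→φ4] = [10, 11, 9]
r5 m[X5→φ1] = [0, 0, 0]
r6 m[φ0→X2] = [6, 3, 4]
r6 m[φ0→X12] = [5, 10, 9]
r6 m[φ1→X12] = [5, 1, 0]
r6 m[φ1→X5] = [11, 13, 15]
r6 m[φ2→X2] = [2, 2, 9]
r6 m[φ3→X2] = [3, 6, 9]
r6 m[φ4→X12] = [3, 0, 7]
r6 m[X2→φ0] = [5, 8, 18]
r6 m[X2→φ2] = [9, 9, 13]
r6 m[X2→φ3] = [8, 5, 13]
r6 m[X12→φ0] = [8, 1, 7]
r6 m[X12→φ1] = [8, 10, 16]
r6 m[X12→φ4] = [10, 11, 9]
r6 m[X5→φ1] = [0, 0, 0]
fixed point reached at round 6
traceback from X2: (X2=0, X12=1, X5=0), score=11

assignment: (X2=0, X12=1, X5=0); score = 11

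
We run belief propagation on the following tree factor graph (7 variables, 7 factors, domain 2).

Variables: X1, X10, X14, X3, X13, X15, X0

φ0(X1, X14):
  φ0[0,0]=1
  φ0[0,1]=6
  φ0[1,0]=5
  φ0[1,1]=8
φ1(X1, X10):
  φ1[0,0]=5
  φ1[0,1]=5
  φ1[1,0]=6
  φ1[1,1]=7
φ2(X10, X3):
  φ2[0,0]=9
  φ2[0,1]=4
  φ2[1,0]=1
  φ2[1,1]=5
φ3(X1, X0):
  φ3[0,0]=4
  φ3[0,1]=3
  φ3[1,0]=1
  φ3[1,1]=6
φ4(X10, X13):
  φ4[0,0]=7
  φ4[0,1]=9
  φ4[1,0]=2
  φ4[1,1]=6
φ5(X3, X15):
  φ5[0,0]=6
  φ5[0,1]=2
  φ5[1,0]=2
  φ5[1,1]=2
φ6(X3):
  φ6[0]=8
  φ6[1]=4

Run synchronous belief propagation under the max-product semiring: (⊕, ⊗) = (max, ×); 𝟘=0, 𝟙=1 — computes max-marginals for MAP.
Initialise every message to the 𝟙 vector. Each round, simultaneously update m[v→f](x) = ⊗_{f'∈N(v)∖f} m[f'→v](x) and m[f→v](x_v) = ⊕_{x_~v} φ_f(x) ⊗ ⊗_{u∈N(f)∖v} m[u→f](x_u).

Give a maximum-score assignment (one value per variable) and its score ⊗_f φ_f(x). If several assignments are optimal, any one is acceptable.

assignment: (X1=1, X10=0, X14=1, X3=0, X13=1, X15=0, X0=1); score = 1119744

init: all messages = 𝟙 over 2 values
r1 m[φ0→X1] = [6, 8]
r1 m[φ0→X14] = [5, 8]
r1 m[φ1→X1] = [5, 7]
r1 m[φ1→X10] = [6, 7]
r1 m[φ2→X10] = [9, 5]
r1 m[φ2→X3] = [9, 5]
r1 m[φ3→X1] = [4, 6]
r1 m[φ3→X0] = [4, 6]
r1 m[φ4→X10] = [9, 6]
r1 m[φ4→X13] = [7, 9]
r1 m[φ5→X3] = [6, 2]
r1 m[φ5→X15] = [6, 2]
r1 m[φ6→X3] = [8, 4]
r1 m[X1→φ0] = [1, 1]
r1 m[X1→φ1] = [1, 1]
r1 m[X1→φ3] = [1, 1]
r1 m[X10→φ1] = [1, 1]
r1 m[X10→φ2] = [1, 1]
r1 m[X10→φ4] = [1, 1]
r1 m[X14→φ0] = [1, 1]
r1 m[X3→φ2] = [1, 1]
r1 m[X3→φ5] = [1, 1]
r1 m[X3→φ6] = [1, 1]
r1 m[X13→φ4] = [1, 1]
r1 m[X15→φ5] = [1, 1]
r1 m[X0→φ3] = [1, 1]
r2 m[φ0→X1] = [6, 8]
r2 m[φ0→X14] = [5, 8]
r2 m[φ1→X1] = [5, 7]
r2 m[φ1→X10] = [6, 7]
r2 m[φ2→X10] = [9, 5]
r2 m[φ2→X3] = [9, 5]
r2 m[φ3→X1] = [4, 6]
r2 m[φ3→X0] = [4, 6]
r2 m[φ4→X10] = [9, 6]
r2 m[φ4→X13] = [7, 9]
r2 m[φ5→X3] = [6, 2]
r2 m[φ5→X15] = [6, 2]
r2 m[φ6→X3] = [8, 4]
r2 m[X1→φ0] = [20, 42]
r2 m[X1→φ1] = [24, 48]
r2 m[X1→φ3] = [30, 56]
r2 m[X10→φ1] = [81, 30]
r2 m[X10→φ2] = [54, 42]
r2 m[X10→φ4] = [54, 35]
r2 m[X14→φ0] = [1, 1]
r2 m[X3→φ2] = [48, 8]
r2 m[X3→φ5] = [72, 20]
r2 m[X3→φ6] = [54, 10]
r2 m[X13→φ4] = [1, 1]
r2 m[X15→φ5] = [1, 1]
r2 m[X0→φ3] = [1, 1]
r3 m[φ0→X1] = [6, 8]
r3 m[φ0→X14] = [210, 336]
r3 m[φ1→X1] = [405, 486]
r3 m[φ1→X10] = [288, 336]
r3 m[φ2→X10] = [432, 48]
r3 m[φ2→X3] = [486, 216]
r3 m[φ3→X1] = [4, 6]
r3 m[φ3→X0] = [120, 336]
r3 m[φ4→X10] = [9, 6]
r3 m[φ4→X13] = [378, 486]
r3 m[φ5→X3] = [6, 2]
r3 m[φ5→X15] = [432, 144]
r3 m[φ6→X3] = [8, 4]
r3 m[X1→φ0] = [20, 42]
r3 m[X1→φ1] = [24, 48]
r3 m[X1→φ3] = [30, 56]
r3 m[X10→φ1] = [81, 30]
r3 m[X10→φ2] = [54, 42]
r3 m[X10→φ4] = [54, 35]
r3 m[X14→φ0] = [1, 1]
r3 m[X3→φ2] = [48, 8]
r3 m[X3→φ5] = [72, 20]
r3 m[X3→φ6] = [54, 10]
r3 m[X13→φ4] = [1, 1]
r3 m[X15→φ5] = [1, 1]
r3 m[X0→φ3] = [1, 1]
r4 m[φ0→X1] = [6, 8]
r4 m[φ0→X14] = [210, 336]
r4 m[φ1→X1] = [405, 486]
r4 m[φ1→X10] = [288, 336]
r4 m[φ2→X10] = [432, 48]
r4 m[φ2→X3] = [486, 216]
r4 m[φ3→X1] = [4, 6]
r4 m[φ3→X0] = [120, 336]
r4 m[φ4→X10] = [9, 6]
r4 m[φ4→X13] = [378, 486]
r4 m[φ5→X3] = [6, 2]
r4 m[φ5→X15] = [432, 144]
r4 m[φ6→X3] = [8, 4]
r4 m[X1→φ0] = [1620, 2916]
r4 m[X1→φ1] = [24, 48]
r4 m[X1→φ3] = [2430, 3888]
r4 m[X10→φ1] = [3888, 288]
r4 m[X10→φ2] = [2592, 2016]
r4 m[X10→φ4] = [124416, 16128]
r4 m[X14→φ0] = [1, 1]
r4 m[X3→φ2] = [48, 8]
r4 m[X3→φ5] = [3888, 864]
r4 m[X3→φ6] = [2916, 432]
r4 m[X13→φ4] = [1, 1]
r4 m[X15→φ5] = [1, 1]
r4 m[X0→φ3] = [1, 1]
r5 m[φ0→X1] = [6, 8]
r5 m[φ0→X14] = [14580, 23328]
r5 m[φ1→X1] = [19440, 23328]
r5 m[φ1→X10] = [288, 336]
r5 m[φ2→X10] = [432, 48]
r5 m[φ2→X3] = [23328, 10368]
r5 m[φ3→X1] = [4, 6]
r5 m[φ3→X0] = [9720, 23328]
r5 m[φ4→X10] = [9, 6]
r5 m[φ4→X13] = [870912, 1119744]
r5 m[φ5→X3] = [6, 2]
r5 m[φ5→X15] = [23328, 7776]
r5 m[φ6→X3] = [8, 4]
r5 m[X1→φ0] = [1620, 2916]
r5 m[X1→φ1] = [24, 48]
r5 m[X1→φ3] = [2430, 3888]
r5 m[X10→φ1] = [3888, 288]
r5 m[X10→φ2] = [2592, 2016]
r5 m[X10→φ4] = [124416, 16128]
r5 m[X14→φ0] = [1, 1]
r5 m[X3→φ2] = [48, 8]
r5 m[X3→φ5] = [3888, 864]
r5 m[X3→φ6] = [2916, 432]
r5 m[X13→φ4] = [1, 1]
r5 m[X15→φ5] = [1, 1]
r5 m[X0→φ3] = [1, 1]
r6 m[φ0→X1] = [6, 8]
r6 m[φ0→X14] = [14580, 23328]
r6 m[φ1→X1] = [19440, 23328]
r6 m[φ1→X10] = [288, 336]
r6 m[φ2→X10] = [432, 48]
r6 m[φ2→X3] = [23328, 10368]
r6 m[φ3→X1] = [4, 6]
r6 m[φ3→X0] = [9720, 23328]
r6 m[φ4→X10] = [9, 6]
r6 m[φ4→X13] = [870912, 1119744]
r6 m[φ5→X3] = [6, 2]
r6 m[φ5→X15] = [23328, 7776]
r6 m[φ6→X3] = [8, 4]
r6 m[X1→φ0] = [77760, 139968]
r6 m[X1→φ1] = [24, 48]
r6 m[X1→φ3] = [116640, 186624]
r6 m[X10→φ1] = [3888, 288]
r6 m[X10→φ2] = [2592, 2016]
r6 m[X10→φ4] = [124416, 16128]
r6 m[X14→φ0] = [1, 1]
r6 m[X3→φ2] = [48, 8]
r6 m[X3→φ5] = [186624, 41472]
r6 m[X3→φ6] = [139968, 20736]
r6 m[X13→φ4] = [1, 1]
r6 m[X15→φ5] = [1, 1]
r6 m[X0→φ3] = [1, 1]
r7 m[φ0→X1] = [6, 8]
r7 m[φ0→X14] = [699840, 1119744]
r7 m[φ1→X1] = [19440, 23328]
r7 m[φ1→X10] = [288, 336]
r7 m[φ2→X10] = [432, 48]
r7 m[φ2→X3] = [23328, 10368]
r7 m[φ3→X1] = [4, 6]
r7 m[φ3→X0] = [466560, 1119744]
r7 m[φ4→X10] = [9, 6]
r7 m[φ4→X13] = [870912, 1119744]
r7 m[φ5→X3] = [6, 2]
r7 m[φ5→X15] = [1119744, 373248]
r7 m[φ6→X3] = [8, 4]
r7 m[X1→φ0] = [77760, 139968]
r7 m[X1→φ1] = [24, 48]
r7 m[X1→φ3] = [116640, 186624]
r7 m[X10→φ1] = [3888, 288]
r7 m[X10→φ2] = [2592, 2016]
r7 m[X10→φ4] = [124416, 16128]
r7 m[X14→φ0] = [1, 1]
r7 m[X3→φ2] = [48, 8]
r7 m[X3→φ5] = [186624, 41472]
r7 m[X3→φ6] = [139968, 20736]
r7 m[X13→φ4] = [1, 1]
r7 m[X15→φ5] = [1, 1]
r7 m[X0→φ3] = [1, 1]
r8 m[φ0→X1] = [6, 8]
r8 m[φ0→X14] = [699840, 1119744]
r8 m[φ1→X1] = [19440, 23328]
r8 m[φ1→X10] = [288, 336]
r8 m[φ2→X10] = [432, 48]
r8 m[φ2→X3] = [23328, 10368]
r8 m[φ3→X1] = [4, 6]
r8 m[φ3→X0] = [466560, 1119744]
r8 m[φ4→X10] = [9, 6]
r8 m[φ4→X13] = [870912, 1119744]
r8 m[φ5→X3] = [6, 2]
r8 m[φ5→X15] = [1119744, 373248]
r8 m[φ6→X3] = [8, 4]
r8 m[X1→φ0] = [77760, 139968]
r8 m[X1→φ1] = [24, 48]
r8 m[X1→φ3] = [116640, 186624]
r8 m[X10→φ1] = [3888, 288]
r8 m[X10→φ2] = [2592, 2016]
r8 m[X10→φ4] = [124416, 16128]
r8 m[X14→φ0] = [1, 1]
r8 m[X3→φ2] = [48, 8]
r8 m[X3→φ5] = [186624, 41472]
r8 m[X3→φ6] = [139968, 20736]
r8 m[X13→φ4] = [1, 1]
r8 m[X15→φ5] = [1, 1]
r8 m[X0→φ3] = [1, 1]
fixed point reached at round 8
traceback from X1: (X1=1, X10=0, X14=1, X3=0, X13=1, X15=0, X0=1), score=1119744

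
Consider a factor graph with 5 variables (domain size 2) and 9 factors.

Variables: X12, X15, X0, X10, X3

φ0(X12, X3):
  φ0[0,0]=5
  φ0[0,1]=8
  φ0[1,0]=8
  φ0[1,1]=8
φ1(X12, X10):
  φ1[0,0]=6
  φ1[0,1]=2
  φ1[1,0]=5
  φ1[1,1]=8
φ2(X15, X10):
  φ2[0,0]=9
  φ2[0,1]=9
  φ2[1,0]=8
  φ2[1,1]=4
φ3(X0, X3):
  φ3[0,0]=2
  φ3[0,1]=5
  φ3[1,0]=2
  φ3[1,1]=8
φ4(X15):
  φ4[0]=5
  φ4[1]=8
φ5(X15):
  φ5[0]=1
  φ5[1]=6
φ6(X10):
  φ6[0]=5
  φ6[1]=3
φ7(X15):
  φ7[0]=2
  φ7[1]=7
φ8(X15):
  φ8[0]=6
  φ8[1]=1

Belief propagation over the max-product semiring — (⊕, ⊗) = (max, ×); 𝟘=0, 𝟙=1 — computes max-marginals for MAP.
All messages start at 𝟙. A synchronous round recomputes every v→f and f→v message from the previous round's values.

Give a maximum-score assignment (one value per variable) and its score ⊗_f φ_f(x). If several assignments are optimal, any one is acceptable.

assignment: (X12=0, X15=1, X0=1, X10=0, X3=1); score = 5160960

init: all messages = 𝟙 over 2 values
r1 m[φ0→X12] = [8, 8]
r1 m[φ0→X3] = [8, 8]
r1 m[φ1→X12] = [6, 8]
r1 m[φ1→X10] = [6, 8]
r1 m[φ2→X15] = [9, 8]
r1 m[φ2→X10] = [9, 9]
r1 m[φ3→X0] = [5, 8]
r1 m[φ3→X3] = [2, 8]
r1 m[φ4→X15] = [5, 8]
r1 m[φ5→X15] = [1, 6]
r1 m[φ6→X10] = [5, 3]
r1 m[φ7→X15] = [2, 7]
r1 m[φ8→X15] = [6, 1]
r1 m[X12→φ0] = [1, 1]
r1 m[X12→φ1] = [1, 1]
r1 m[X15→φ2] = [1, 1]
r1 m[X15→φ4] = [1, 1]
r1 m[X15→φ5] = [1, 1]
r1 m[X15→φ7] = [1, 1]
r1 m[X15→φ8] = [1, 1]
r1 m[X0→φ3] = [1, 1]
r1 m[X10→φ1] = [1, 1]
r1 m[X10→φ2] = [1, 1]
r1 m[X10→φ6] = [1, 1]
r1 m[X3→φ0] = [1, 1]
r1 m[X3→φ3] = [1, 1]
r2 m[φ0→X12] = [8, 8]
r2 m[φ0→X3] = [8, 8]
r2 m[φ1→X12] = [6, 8]
r2 m[φ1→X10] = [6, 8]
r2 m[φ2→X15] = [9, 8]
r2 m[φ2→X10] = [9, 9]
r2 m[φ3→X0] = [5, 8]
r2 m[φ3→X3] = [2, 8]
r2 m[φ4→X15] = [5, 8]
r2 m[φ5→X15] = [1, 6]
r2 m[φ6→X10] = [5, 3]
r2 m[φ7→X15] = [2, 7]
r2 m[φ8→X15] = [6, 1]
r2 m[X12→φ0] = [6, 8]
r2 m[X12→φ1] = [8, 8]
r2 m[X15→φ2] = [60, 336]
r2 m[X15→φ4] = [108, 336]
r2 m[X15→φ5] = [540, 448]
r2 m[X15→φ7] = [270, 384]
r2 m[X15→φ8] = [90, 2688]
r2 m[X0→φ3] = [1, 1]
r2 m[X10→φ1] = [45, 27]
r2 m[X10→φ2] = [30, 24]
r2 m[X10→φ6] = [54, 72]
r2 m[X3→φ0] = [2, 8]
r2 m[X3→φ3] = [8, 8]
r3 m[φ0→X12] = [64, 64]
r3 m[φ0→X3] = [64, 64]
r3 m[φ1→X12] = [270, 225]
r3 m[φ1→X10] = [48, 64]
r3 m[φ2→X15] = [270, 240]
r3 m[φ2→X10] = [2688, 1344]
r3 m[φ3→X0] = [40, 64]
r3 m[φ3→X3] = [2, 8]
r3 m[φ4→X15] = [5, 8]
r3 m[φ5→X15] = [1, 6]
r3 m[φ6→X10] = [5, 3]
r3 m[φ7→X15] = [2, 7]
r3 m[φ8→X15] = [6, 1]
r3 m[X12→φ0] = [6, 8]
r3 m[X12→φ1] = [8, 8]
r3 m[X15→φ2] = [60, 336]
r3 m[X15→φ4] = [108, 336]
r3 m[X15→φ5] = [540, 448]
r3 m[X15→φ7] = [270, 384]
r3 m[X15→φ8] = [90, 2688]
r3 m[X0→φ3] = [1, 1]
r3 m[X10→φ1] = [45, 27]
r3 m[X10→φ2] = [30, 24]
r3 m[X10→φ6] = [54, 72]
r3 m[X3→φ0] = [2, 8]
r3 m[X3→φ3] = [8, 8]
r4 m[φ0→X12] = [64, 64]
r4 m[φ0→X3] = [64, 64]
r4 m[φ1→X12] = [270, 225]
r4 m[φ1→X10] = [48, 64]
r4 m[φ2→X15] = [270, 240]
r4 m[φ2→X10] = [2688, 1344]
r4 m[φ3→X0] = [40, 64]
r4 m[φ3→X3] = [2, 8]
r4 m[φ4→X15] = [5, 8]
r4 m[φ5→X15] = [1, 6]
r4 m[φ6→X10] = [5, 3]
r4 m[φ7→X15] = [2, 7]
r4 m[φ8→X15] = [6, 1]
r4 m[X12→φ0] = [270, 225]
r4 m[X12→φ1] = [64, 64]
r4 m[X15→φ2] = [60, 336]
r4 m[X15→φ4] = [3240, 10080]
r4 m[X15→φ5] = [16200, 13440]
r4 m[X15→φ7] = [8100, 11520]
r4 m[X15→φ8] = [2700, 80640]
r4 m[X0→φ3] = [1, 1]
r4 m[X10→φ1] = [13440, 4032]
r4 m[X10→φ2] = [240, 192]
r4 m[X10→φ6] = [129024, 86016]
r4 m[X3→φ0] = [2, 8]
r4 m[X3→φ3] = [64, 64]
r5 m[φ0→X12] = [64, 64]
r5 m[φ0→X3] = [1800, 2160]
r5 m[φ1→X12] = [80640, 67200]
r5 m[φ1→X10] = [384, 512]
r5 m[φ2→X15] = [2160, 1920]
r5 m[φ2→X10] = [2688, 1344]
r5 m[φ3→X0] = [320, 512]
r5 m[φ3→X3] = [2, 8]
r5 m[φ4→X15] = [5, 8]
r5 m[φ5→X15] = [1, 6]
r5 m[φ6→X10] = [5, 3]
r5 m[φ7→X15] = [2, 7]
r5 m[φ8→X15] = [6, 1]
r5 m[X12→φ0] = [270, 225]
r5 m[X12→φ1] = [64, 64]
r5 m[X15→φ2] = [60, 336]
r5 m[X15→φ4] = [3240, 10080]
r5 m[X15→φ5] = [16200, 13440]
r5 m[X15→φ7] = [8100, 11520]
r5 m[X15→φ8] = [2700, 80640]
r5 m[X0→φ3] = [1, 1]
r5 m[X10→φ1] = [13440, 4032]
r5 m[X10→φ2] = [240, 192]
r5 m[X10→φ6] = [129024, 86016]
r5 m[X3→φ0] = [2, 8]
r5 m[X3→φ3] = [64, 64]
r6 m[φ0→X12] = [64, 64]
r6 m[φ0→X3] = [1800, 2160]
r6 m[φ1→X12] = [80640, 67200]
r6 m[φ1→X10] = [384, 512]
r6 m[φ2→X15] = [2160, 1920]
r6 m[φ2→X10] = [2688, 1344]
r6 m[φ3→X0] = [320, 512]
r6 m[φ3→X3] = [2, 8]
r6 m[φ4→X15] = [5, 8]
r6 m[φ5→X15] = [1, 6]
r6 m[φ6→X10] = [5, 3]
r6 m[φ7→X15] = [2, 7]
r6 m[φ8→X15] = [6, 1]
r6 m[X12→φ0] = [80640, 67200]
r6 m[X12→φ1] = [64, 64]
r6 m[X15→φ2] = [60, 336]
r6 m[X15→φ4] = [25920, 80640]
r6 m[X15→φ5] = [129600, 107520]
r6 m[X15→φ7] = [64800, 92160]
r6 m[X15→φ8] = [21600, 645120]
r6 m[X0→φ3] = [1, 1]
r6 m[X10→φ1] = [13440, 4032]
r6 m[X10→φ2] = [1920, 1536]
r6 m[X10→φ6] = [1032192, 688128]
r6 m[X3→φ0] = [2, 8]
r6 m[X3→φ3] = [1800, 2160]
r7 m[φ0→X12] = [64, 64]
r7 m[φ0→X3] = [537600, 645120]
r7 m[φ1→X12] = [80640, 67200]
r7 m[φ1→X10] = [384, 512]
r7 m[φ2→X15] = [17280, 15360]
r7 m[φ2→X10] = [2688, 1344]
r7 m[φ3→X0] = [10800, 17280]
r7 m[φ3→X3] = [2, 8]
r7 m[φ4→X15] = [5, 8]
r7 m[φ5→X15] = [1, 6]
r7 m[φ6→X10] = [5, 3]
r7 m[φ7→X15] = [2, 7]
r7 m[φ8→X15] = [6, 1]
r7 m[X12→φ0] = [80640, 67200]
r7 m[X12→φ1] = [64, 64]
r7 m[X15→φ2] = [60, 336]
r7 m[X15→φ4] = [25920, 80640]
r7 m[X15→φ5] = [129600, 107520]
r7 m[X15→φ7] = [64800, 92160]
r7 m[X15→φ8] = [21600, 645120]
r7 m[X0→φ3] = [1, 1]
r7 m[X10→φ1] = [13440, 4032]
r7 m[X10→φ2] = [1920, 1536]
r7 m[X10→φ6] = [1032192, 688128]
r7 m[X3→φ0] = [2, 8]
r7 m[X3→φ3] = [1800, 2160]
r8 m[φ0→X12] = [64, 64]
r8 m[φ0→X3] = [537600, 645120]
r8 m[φ1→X12] = [80640, 67200]
r8 m[φ1→X10] = [384, 512]
r8 m[φ2→X15] = [17280, 15360]
r8 m[φ2→X10] = [2688, 1344]
r8 m[φ3→X0] = [10800, 17280]
r8 m[φ3→X3] = [2, 8]
r8 m[φ4→X15] = [5, 8]
r8 m[φ5→X15] = [1, 6]
r8 m[φ6→X10] = [5, 3]
r8 m[φ7→X15] = [2, 7]
r8 m[φ8→X15] = [6, 1]
r8 m[X12→φ0] = [80640, 67200]
r8 m[X12→φ1] = [64, 64]
r8 m[X15→φ2] = [60, 336]
r8 m[X15→φ4] = [207360, 645120]
r8 m[X15→φ5] = [1036800, 860160]
r8 m[X15→φ7] = [518400, 737280]
r8 m[X15→φ8] = [172800, 5160960]
r8 m[X0→φ3] = [1, 1]
r8 m[X10→φ1] = [13440, 4032]
r8 m[X10→φ2] = [1920, 1536]
r8 m[X10→φ6] = [1032192, 688128]
r8 m[X3→φ0] = [2, 8]
r8 m[X3→φ3] = [537600, 645120]
r9 m[φ0→X12] = [64, 64]
r9 m[φ0→X3] = [537600, 645120]
r9 m[φ1→X12] = [80640, 67200]
r9 m[φ1→X10] = [384, 512]
r9 m[φ2→X15] = [17280, 15360]
r9 m[φ2→X10] = [2688, 1344]
r9 m[φ3→X0] = [3225600, 5160960]
r9 m[φ3→X3] = [2, 8]
r9 m[φ4→X15] = [5, 8]
r9 m[φ5→X15] = [1, 6]
r9 m[φ6→X10] = [5, 3]
r9 m[φ7→X15] = [2, 7]
r9 m[φ8→X15] = [6, 1]
r9 m[X12→φ0] = [80640, 67200]
r9 m[X12→φ1] = [64, 64]
r9 m[X15→φ2] = [60, 336]
r9 m[X15→φ4] = [207360, 645120]
r9 m[X15→φ5] = [1036800, 860160]
r9 m[X15→φ7] = [518400, 737280]
r9 m[X15→φ8] = [172800, 5160960]
r9 m[X0→φ3] = [1, 1]
r9 m[X10→φ1] = [13440, 4032]
r9 m[X10→φ2] = [1920, 1536]
r9 m[X10→φ6] = [1032192, 688128]
r9 m[X3→φ0] = [2, 8]
r9 m[X3→φ3] = [537600, 645120]
r10 m[φ0→X12] = [64, 64]
r10 m[φ0→X3] = [537600, 645120]
r10 m[φ1→X12] = [80640, 67200]
r10 m[φ1→X10] = [384, 512]
r10 m[φ2→X15] = [17280, 15360]
r10 m[φ2→X10] = [2688, 1344]
r10 m[φ3→X0] = [3225600, 5160960]
r10 m[φ3→X3] = [2, 8]
r10 m[φ4→X15] = [5, 8]
r10 m[φ5→X15] = [1, 6]
r10 m[φ6→X10] = [5, 3]
r10 m[φ7→X15] = [2, 7]
r10 m[φ8→X15] = [6, 1]
r10 m[X12→φ0] = [80640, 67200]
r10 m[X12→φ1] = [64, 64]
r10 m[X15→φ2] = [60, 336]
r10 m[X15→φ4] = [207360, 645120]
r10 m[X15→φ5] = [1036800, 860160]
r10 m[X15→φ7] = [518400, 737280]
r10 m[X15→φ8] = [172800, 5160960]
r10 m[X0→φ3] = [1, 1]
r10 m[X10→φ1] = [13440, 4032]
r10 m[X10→φ2] = [1920, 1536]
r10 m[X10→φ6] = [1032192, 688128]
r10 m[X3→φ0] = [2, 8]
r10 m[X3→φ3] = [537600, 645120]
fixed point reached at round 10
traceback from X12: (X12=0, X15=1, X0=1, X10=0, X3=1), score=5160960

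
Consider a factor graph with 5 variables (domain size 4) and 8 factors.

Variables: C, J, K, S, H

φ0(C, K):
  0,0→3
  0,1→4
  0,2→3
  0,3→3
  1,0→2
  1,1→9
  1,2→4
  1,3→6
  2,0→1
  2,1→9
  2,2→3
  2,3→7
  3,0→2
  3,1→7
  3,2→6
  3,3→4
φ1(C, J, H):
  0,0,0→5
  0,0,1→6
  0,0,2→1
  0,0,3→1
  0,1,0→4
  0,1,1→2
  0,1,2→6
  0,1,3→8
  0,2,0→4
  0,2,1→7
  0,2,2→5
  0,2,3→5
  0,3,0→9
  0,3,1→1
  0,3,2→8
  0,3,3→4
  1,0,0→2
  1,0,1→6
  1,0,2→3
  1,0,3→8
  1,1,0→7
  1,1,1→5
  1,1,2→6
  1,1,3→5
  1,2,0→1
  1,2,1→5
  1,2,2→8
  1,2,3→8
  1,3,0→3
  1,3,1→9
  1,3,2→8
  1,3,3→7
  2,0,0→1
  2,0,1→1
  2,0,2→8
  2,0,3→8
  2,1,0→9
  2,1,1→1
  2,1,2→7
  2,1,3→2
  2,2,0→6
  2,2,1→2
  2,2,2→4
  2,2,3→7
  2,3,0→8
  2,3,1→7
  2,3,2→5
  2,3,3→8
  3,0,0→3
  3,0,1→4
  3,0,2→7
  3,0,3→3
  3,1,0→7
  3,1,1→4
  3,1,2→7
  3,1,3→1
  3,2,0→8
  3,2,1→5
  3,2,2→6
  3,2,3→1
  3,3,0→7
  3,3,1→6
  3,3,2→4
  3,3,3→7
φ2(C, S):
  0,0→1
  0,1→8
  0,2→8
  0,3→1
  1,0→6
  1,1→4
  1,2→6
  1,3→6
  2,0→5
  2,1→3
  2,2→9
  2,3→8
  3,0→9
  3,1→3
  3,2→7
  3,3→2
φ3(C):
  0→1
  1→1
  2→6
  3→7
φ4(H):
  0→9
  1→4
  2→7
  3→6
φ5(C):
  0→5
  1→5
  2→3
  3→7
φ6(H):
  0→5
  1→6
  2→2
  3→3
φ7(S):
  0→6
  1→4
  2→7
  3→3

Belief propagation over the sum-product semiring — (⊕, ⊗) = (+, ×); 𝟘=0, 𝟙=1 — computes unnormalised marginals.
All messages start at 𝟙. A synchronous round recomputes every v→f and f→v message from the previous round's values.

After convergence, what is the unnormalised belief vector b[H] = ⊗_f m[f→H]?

b[H] = [190009125, 73106136, 59335976, 53200476]

init: all messages = 𝟙 over 4 values
r1 m[φ0→C] = [13, 21, 20, 19]
r1 m[φ0→K] = [8, 29, 16, 20]
r1 m[φ1→C] = [76, 91, 84, 80]
r1 m[φ1→J] = [67, 81, 82, 101]
r1 m[φ1→H] = [84, 71, 93, 83]
r1 m[φ2→C] = [18, 22, 25, 21]
r1 m[φ2→S] = [21, 18, 30, 17]
r1 m[φ3→C] = [1, 1, 6, 7]
r1 m[φ4→H] = [9, 4, 7, 6]
r1 m[φ5→C] = [5, 5, 3, 7]
r1 m[φ6→H] = [5, 6, 2, 3]
r1 m[φ7→S] = [6, 4, 7, 3]
r1 m[C→φ0] = [1, 1, 1, 1]
r1 m[C→φ1] = [1, 1, 1, 1]
r1 m[C→φ2] = [1, 1, 1, 1]
r1 m[C→φ3] = [1, 1, 1, 1]
r1 m[C→φ5] = [1, 1, 1, 1]
r1 m[J→φ1] = [1, 1, 1, 1]
r1 m[K→φ0] = [1, 1, 1, 1]
r1 m[S→φ2] = [1, 1, 1, 1]
r1 m[S→φ7] = [1, 1, 1, 1]
r1 m[H→φ1] = [1, 1, 1, 1]
r1 m[H→φ4] = [1, 1, 1, 1]
r1 m[H→φ6] = [1, 1, 1, 1]
r2 m[φ0→C] = [13, 21, 20, 19]
r2 m[φ0→K] = [8, 29, 16, 20]
r2 m[φ1→C] = [76, 91, 84, 80]
r2 m[φ1→J] = [67, 81, 82, 101]
r2 m[φ1→H] = [84, 71, 93, 83]
r2 m[φ2→C] = [18, 22, 25, 21]
r2 m[φ2→S] = [21, 18, 30, 17]
r2 m[φ3→C] = [1, 1, 6, 7]
r2 m[φ4→H] = [9, 4, 7, 6]
r2 m[φ5→C] = [5, 5, 3, 7]
r2 m[φ6→H] = [5, 6, 2, 3]
r2 m[φ7→S] = [6, 4, 7, 3]
r2 m[C→φ0] = [6840, 10010, 37800, 82320]
r2 m[C→φ1] = [1170, 2310, 9000, 19551]
r2 m[C→φ2] = [4940, 9555, 30240, 74480]
r2 m[C→φ3] = [88920, 210210, 126000, 223440]
r2 m[C→φ5] = [17784, 42042, 252000, 223440]
r2 m[J→φ1] = [1, 1, 1, 1]
r2 m[K→φ0] = [1, 1, 1, 1]
r2 m[S→φ2] = [6, 4, 7, 3]
r2 m[S→φ7] = [21, 18, 30, 17]
r2 m[H→φ1] = [45, 24, 14, 18]
r2 m[H→φ4] = [420, 426, 186, 249]
r2 m[H→φ6] = [756, 284, 651, 498]
r3 m[φ0→C] = [13, 21, 20, 19]
r3 m[φ0→K] = [242980, 1033890, 667880, 674460]
r3 m[φ1→C] = [1978, 2039, 2130, 2133]
r3 m[φ1→J] = [11852403, 17310687, 17445552, 21287991]
r3 m[φ1→H] = [760545, 546939, 766374, 545352]
r3 m[φ2→C] = [97, 112, 129, 121]
r3 m[φ2→S] = [883790, 391900, 890370, 453150]
r3 m[φ3→C] = [1, 1, 6, 7]
r3 m[φ4→H] = [9, 4, 7, 6]
r3 m[φ5→C] = [5, 5, 3, 7]
r3 m[φ6→H] = [5, 6, 2, 3]
r3 m[φ7→S] = [6, 4, 7, 3]
r3 m[C→φ0] = [6840, 10010, 37800, 82320]
r3 m[C→φ1] = [1170, 2310, 9000, 19551]
r3 m[C→φ2] = [4940, 9555, 30240, 74480]
r3 m[C→φ3] = [88920, 210210, 126000, 223440]
r3 m[C→φ5] = [17784, 42042, 252000, 223440]
r3 m[J→φ1] = [1, 1, 1, 1]
r3 m[K→φ0] = [1, 1, 1, 1]
r3 m[S→φ2] = [6, 4, 7, 3]
r3 m[S→φ7] = [21, 18, 30, 17]
r3 m[H→φ1] = [45, 24, 14, 18]
r3 m[H→φ4] = [420, 426, 186, 249]
r3 m[H→φ6] = [756, 284, 651, 498]
r4 m[φ0→C] = [13, 21, 20, 19]
r4 m[φ0→K] = [242980, 1033890, 667880, 674460]
r4 m[φ1→C] = [1978, 2039, 2130, 2133]
r4 m[φ1→J] = [11852403, 17310687, 17445552, 21287991]
r4 m[φ1→H] = [760545, 546939, 766374, 545352]
r4 m[φ2→C] = [97, 112, 129, 121]
r4 m[φ2→S] = [883790, 391900, 890370, 453150]
r4 m[φ3→C] = [1, 1, 6, 7]
r4 m[φ4→H] = [9, 4, 7, 6]
r4 m[φ5→C] = [5, 5, 3, 7]
r4 m[φ6→H] = [5, 6, 2, 3]
r4 m[φ7→S] = [6, 4, 7, 3]
r4 m[C→φ0] = [959330, 1141840, 4945860, 12646557]
r4 m[C→φ1] = [6305, 11760, 46440, 112651]
r4 m[C→φ2] = [128570, 214095, 766800, 1985823]
r4 m[C→φ3] = [12471290, 23978640, 16486200, 34326369]
r4 m[C→φ5] = [2494258, 4795728, 32972400, 34326369]
r4 m[J→φ1] = [1, 1, 1, 1]
r4 m[K→φ0] = [1, 1, 1, 1]
r4 m[S→φ2] = [6, 4, 7, 3]
r4 m[S→φ7] = [883790, 391900, 890370, 453150]
r4 m[H→φ1] = [45, 24, 14, 18]
r4 m[H→φ4] = [3802725, 3281634, 1532748, 1636056]
r4 m[H→φ6] = [6844905, 2187756, 5364618, 3272112]
r5 m[φ0→C] = [13, 21, 20, 19]
r5 m[φ0→K] = [35400644, 147152519, 98162272, 94936278]
r5 m[φ1→C] = [1978, 2039, 2130, 2133]
r5 m[φ1→J] = [65705838, 95549717, 96936782, 117459376]
r5 m[φ1→H] = [4222425, 3046089, 4238284, 2955582]
r5 m[φ2→C] = [97, 112, 129, 121]
r5 m[φ2→S] = [23119547, 10142809, 23115091, 11519186]
r5 m[φ3→C] = [1, 1, 6, 7]
r5 m[φ4→H] = [9, 4, 7, 6]
r5 m[φ5→C] = [5, 5, 3, 7]
r5 m[φ6→H] = [5, 6, 2, 3]
r5 m[φ7→S] = [6, 4, 7, 3]
r5 m[C→φ0] = [959330, 1141840, 4945860, 12646557]
r5 m[C→φ1] = [6305, 11760, 46440, 112651]
r5 m[C→φ2] = [128570, 214095, 766800, 1985823]
r5 m[C→φ3] = [12471290, 23978640, 16486200, 34326369]
r5 m[C→φ5] = [2494258, 4795728, 32972400, 34326369]
r5 m[J→φ1] = [1, 1, 1, 1]
r5 m[K→φ0] = [1, 1, 1, 1]
r5 m[S→φ2] = [6, 4, 7, 3]
r5 m[S→φ7] = [883790, 391900, 890370, 453150]
r5 m[H→φ1] = [45, 24, 14, 18]
r5 m[H→φ4] = [3802725, 3281634, 1532748, 1636056]
r5 m[H→φ6] = [6844905, 2187756, 5364618, 3272112]
r6 m[φ0→C] = [13, 21, 20, 19]
r6 m[φ0→K] = [35400644, 147152519, 98162272, 94936278]
r6 m[φ1→C] = [1978, 2039, 2130, 2133]
r6 m[φ1→J] = [65705838, 95549717, 96936782, 117459376]
r6 m[φ1→H] = [4222425, 3046089, 4238284, 2955582]
r6 m[φ2→C] = [97, 112, 129, 121]
r6 m[φ2→S] = [23119547, 10142809, 23115091, 11519186]
r6 m[φ3→C] = [1, 1, 6, 7]
r6 m[φ4→H] = [9, 4, 7, 6]
r6 m[φ5→C] = [5, 5, 3, 7]
r6 m[φ6→H] = [5, 6, 2, 3]
r6 m[φ7→S] = [6, 4, 7, 3]
r6 m[C→φ0] = [959330, 1141840, 4945860, 12646557]
r6 m[C→φ1] = [6305, 11760, 46440, 112651]
r6 m[C→φ2] = [128570, 214095, 766800, 1985823]
r6 m[C→φ3] = [12471290, 23978640, 16486200, 34326369]
r6 m[C→φ5] = [2494258, 4795728, 32972400, 34326369]
r6 m[J→φ1] = [1, 1, 1, 1]
r6 m[K→φ0] = [1, 1, 1, 1]
r6 m[S→φ2] = [6, 4, 7, 3]
r6 m[S→φ7] = [23119547, 10142809, 23115091, 11519186]
r6 m[H→φ1] = [45, 24, 14, 18]
r6 m[H→φ4] = [21112125, 18276534, 8476568, 8866746]
r6 m[H→φ6] = [38001825, 12184356, 29667988, 17733492]
r7 m[φ0→C] = [13, 21, 20, 19]
r7 m[φ0→K] = [35400644, 147152519, 98162272, 94936278]
r7 m[φ1→C] = [1978, 2039, 2130, 2133]
r7 m[φ1→J] = [65705838, 95549717, 96936782, 117459376]
r7 m[φ1→H] = [4222425, 3046089, 4238284, 2955582]
r7 m[φ2→C] = [97, 112, 129, 121]
r7 m[φ2→S] = [23119547, 10142809, 23115091, 11519186]
r7 m[φ3→C] = [1, 1, 6, 7]
r7 m[φ4→H] = [9, 4, 7, 6]
r7 m[φ5→C] = [5, 5, 3, 7]
r7 m[φ6→H] = [5, 6, 2, 3]
r7 m[φ7→S] = [6, 4, 7, 3]
r7 m[C→φ0] = [959330, 1141840, 4945860, 12646557]
r7 m[C→φ1] = [6305, 11760, 46440, 112651]
r7 m[C→φ2] = [128570, 214095, 766800, 1985823]
r7 m[C→φ3] = [12471290, 23978640, 16486200, 34326369]
r7 m[C→φ5] = [2494258, 4795728, 32972400, 34326369]
r7 m[J→φ1] = [1, 1, 1, 1]
r7 m[K→φ0] = [1, 1, 1, 1]
r7 m[S→φ2] = [6, 4, 7, 3]
r7 m[S→φ7] = [23119547, 10142809, 23115091, 11519186]
r7 m[H→φ1] = [45, 24, 14, 18]
r7 m[H→φ4] = [21112125, 18276534, 8476568, 8866746]
r7 m[H→φ6] = [38001825, 12184356, 29667988, 17733492]
fixed point reached at round 7
b[H] = ⊗ incoming = [190009125, 73106136, 59335976, 53200476]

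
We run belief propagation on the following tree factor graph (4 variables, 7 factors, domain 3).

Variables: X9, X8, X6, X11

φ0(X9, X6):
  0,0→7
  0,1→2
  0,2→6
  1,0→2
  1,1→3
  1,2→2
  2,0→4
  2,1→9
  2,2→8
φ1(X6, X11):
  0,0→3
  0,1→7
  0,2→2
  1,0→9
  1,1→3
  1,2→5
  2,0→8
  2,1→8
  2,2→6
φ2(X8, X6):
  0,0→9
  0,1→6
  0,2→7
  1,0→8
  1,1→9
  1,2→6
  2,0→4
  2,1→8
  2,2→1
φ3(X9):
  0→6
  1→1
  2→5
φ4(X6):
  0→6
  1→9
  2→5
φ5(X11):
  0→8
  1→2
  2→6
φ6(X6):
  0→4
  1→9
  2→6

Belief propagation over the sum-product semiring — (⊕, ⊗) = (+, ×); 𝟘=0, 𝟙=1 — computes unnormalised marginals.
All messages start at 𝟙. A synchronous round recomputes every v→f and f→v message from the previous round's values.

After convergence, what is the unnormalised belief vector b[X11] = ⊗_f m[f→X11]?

b[X11] = [10918944, 1646424, 4919832]

init: all messages = 𝟙 over 3 values
r1 m[φ0→X9] = [15, 7, 21]
r1 m[φ0→X6] = [13, 14, 16]
r1 m[φ1→X6] = [12, 17, 22]
r1 m[φ1→X11] = [20, 18, 13]
r1 m[φ2→X8] = [22, 23, 13]
r1 m[φ2→X6] = [21, 23, 14]
r1 m[φ3→X9] = [6, 1, 5]
r1 m[φ4→X6] = [6, 9, 5]
r1 m[φ5→X11] = [8, 2, 6]
r1 m[φ6→X6] = [4, 9, 6]
r1 m[X9→φ0] = [1, 1, 1]
r1 m[X9→φ3] = [1, 1, 1]
r1 m[X8→φ2] = [1, 1, 1]
r1 m[X6→φ0] = [1, 1, 1]
r1 m[X6→φ1] = [1, 1, 1]
r1 m[X6→φ2] = [1, 1, 1]
r1 m[X6→φ4] = [1, 1, 1]
r1 m[X6→φ6] = [1, 1, 1]
r1 m[X11→φ1] = [1, 1, 1]
r1 m[X11→φ5] = [1, 1, 1]
r2 m[φ0→X9] = [15, 7, 21]
r2 m[φ0→X6] = [13, 14, 16]
r2 m[φ1→X6] = [12, 17, 22]
r2 m[φ1→X11] = [20, 18, 13]
r2 m[φ2→X8] = [22, 23, 13]
r2 m[φ2→X6] = [21, 23, 14]
r2 m[φ3→X9] = [6, 1, 5]
r2 m[φ4→X6] = [6, 9, 5]
r2 m[φ5→X11] = [8, 2, 6]
r2 m[φ6→X6] = [4, 9, 6]
r2 m[X9→φ0] = [6, 1, 5]
r2 m[X9→φ3] = [15, 7, 21]
r2 m[X8→φ2] = [1, 1, 1]
r2 m[X6→φ0] = [6048, 31671, 9240]
r2 m[X6→φ1] = [6552, 26082, 6720]
r2 m[X6→φ2] = [3744, 19278, 10560]
r2 m[X6→φ4] = [13104, 49266, 29568]
r2 m[X6→φ6] = [19656, 49266, 24640]
r2 m[X11→φ1] = [8, 2, 6]
r2 m[X11→φ5] = [20, 18, 13]
r3 m[φ0→X9] = [161118, 125589, 383151]
r3 m[φ0→X6] = [64, 60, 78]
r3 m[φ1→X6] = [50, 108, 116]
r3 m[φ1→X11] = [308154, 177870, 183834]
r3 m[φ2→X8] = [223284, 266814, 179760]
r3 m[φ2→X6] = [21, 23, 14]
r3 m[φ3→X9] = [6, 1, 5]
r3 m[φ4→X6] = [6, 9, 5]
r3 m[φ5→X11] = [8, 2, 6]
r3 m[φ6→X6] = [4, 9, 6]
r3 m[X9→φ0] = [6, 1, 5]
r3 m[X9→φ3] = [15, 7, 21]
r3 m[X8→φ2] = [1, 1, 1]
r3 m[X6→φ0] = [6048, 31671, 9240]
r3 m[X6→φ1] = [6552, 26082, 6720]
r3 m[X6→φ2] = [3744, 19278, 10560]
r3 m[X6→φ4] = [13104, 49266, 29568]
r3 m[X6→φ6] = [19656, 49266, 24640]
r3 m[X11→φ1] = [8, 2, 6]
r3 m[X11→φ5] = [20, 18, 13]
r4 m[φ0→X9] = [161118, 125589, 383151]
r4 m[φ0→X6] = [64, 60, 78]
r4 m[φ1→X6] = [50, 108, 116]
r4 m[φ1→X11] = [308154, 177870, 183834]
r4 m[φ2→X8] = [223284, 266814, 179760]
r4 m[φ2→X6] = [21, 23, 14]
r4 m[φ3→X9] = [6, 1, 5]
r4 m[φ4→X6] = [6, 9, 5]
r4 m[φ5→X11] = [8, 2, 6]
r4 m[φ6→X6] = [4, 9, 6]
r4 m[X9→φ0] = [6, 1, 5]
r4 m[X9→φ3] = [161118, 125589, 383151]
r4 m[X8→φ2] = [1, 1, 1]
r4 m[X6→φ0] = [25200, 201204, 48720]
r4 m[X6→φ1] = [32256, 111780, 32760]
r4 m[X6→φ2] = [76800, 524880, 271440]
r4 m[X6→φ4] = [268800, 1341360, 760032]
r4 m[X6→φ6] = [403200, 1341360, 633360]
r4 m[X11→φ1] = [8, 2, 6]
r4 m[X11→φ5] = [308154, 177870, 183834]
r5 m[φ0→X9] = [871128, 751452, 2301396]
r5 m[φ0→X6] = [64, 60, 78]
r5 m[φ1→X6] = [50, 108, 116]
r5 m[φ1→X11] = [1364868, 823212, 819972]
r5 m[φ2→X8] = [5740560, 6966960, 4777680]
r5 m[φ2→X6] = [21, 23, 14]
r5 m[φ3→X9] = [6, 1, 5]
r5 m[φ4→X6] = [6, 9, 5]
r5 m[φ5→X11] = [8, 2, 6]
r5 m[φ6→X6] = [4, 9, 6]
r5 m[X9→φ0] = [6, 1, 5]
r5 m[X9→φ3] = [161118, 125589, 383151]
r5 m[X8→φ2] = [1, 1, 1]
r5 m[X6→φ0] = [25200, 201204, 48720]
r5 m[X6→φ1] = [32256, 111780, 32760]
r5 m[X6→φ2] = [76800, 524880, 271440]
r5 m[X6→φ4] = [268800, 1341360, 760032]
r5 m[X6→φ6] = [403200, 1341360, 633360]
r5 m[X11→φ1] = [8, 2, 6]
r5 m[X11→φ5] = [308154, 177870, 183834]
r6 m[φ0→X9] = [871128, 751452, 2301396]
r6 m[φ0→X6] = [64, 60, 78]
r6 m[φ1→X6] = [50, 108, 116]
r6 m[φ1→X11] = [1364868, 823212, 819972]
r6 m[φ2→X8] = [5740560, 6966960, 4777680]
r6 m[φ2→X6] = [21, 23, 14]
r6 m[φ3→X9] = [6, 1, 5]
r6 m[φ4→X6] = [6, 9, 5]
r6 m[φ5→X11] = [8, 2, 6]
r6 m[φ6→X6] = [4, 9, 6]
r6 m[X9→φ0] = [6, 1, 5]
r6 m[X9→φ3] = [871128, 751452, 2301396]
r6 m[X8→φ2] = [1, 1, 1]
r6 m[X6→φ0] = [25200, 201204, 48720]
r6 m[X6→φ1] = [32256, 111780, 32760]
r6 m[X6→φ2] = [76800, 524880, 271440]
r6 m[X6→φ4] = [268800, 1341360, 760032]
r6 m[X6→φ6] = [403200, 1341360, 633360]
r6 m[X11→φ1] = [8, 2, 6]
r6 m[X11→φ5] = [1364868, 823212, 819972]
r7 m[φ0→X9] = [871128, 751452, 2301396]
r7 m[φ0→X6] = [64, 60, 78]
r7 m[φ1→X6] = [50, 108, 116]
r7 m[φ1→X11] = [1364868, 823212, 819972]
r7 m[φ2→X8] = [5740560, 6966960, 4777680]
r7 m[φ2→X6] = [21, 23, 14]
r7 m[φ3→X9] = [6, 1, 5]
r7 m[φ4→X6] = [6, 9, 5]
r7 m[φ5→X11] = [8, 2, 6]
r7 m[φ6→X6] = [4, 9, 6]
r7 m[X9→φ0] = [6, 1, 5]
r7 m[X9→φ3] = [871128, 751452, 2301396]
r7 m[X8→φ2] = [1, 1, 1]
r7 m[X6→φ0] = [25200, 201204, 48720]
r7 m[X6→φ1] = [32256, 111780, 32760]
r7 m[X6→φ2] = [76800, 524880, 271440]
r7 m[X6→φ4] = [268800, 1341360, 760032]
r7 m[X6→φ6] = [403200, 1341360, 633360]
r7 m[X11→φ1] = [8, 2, 6]
r7 m[X11→φ5] = [1364868, 823212, 819972]
fixed point reached at round 7
b[X11] = ⊗ incoming = [10918944, 1646424, 4919832]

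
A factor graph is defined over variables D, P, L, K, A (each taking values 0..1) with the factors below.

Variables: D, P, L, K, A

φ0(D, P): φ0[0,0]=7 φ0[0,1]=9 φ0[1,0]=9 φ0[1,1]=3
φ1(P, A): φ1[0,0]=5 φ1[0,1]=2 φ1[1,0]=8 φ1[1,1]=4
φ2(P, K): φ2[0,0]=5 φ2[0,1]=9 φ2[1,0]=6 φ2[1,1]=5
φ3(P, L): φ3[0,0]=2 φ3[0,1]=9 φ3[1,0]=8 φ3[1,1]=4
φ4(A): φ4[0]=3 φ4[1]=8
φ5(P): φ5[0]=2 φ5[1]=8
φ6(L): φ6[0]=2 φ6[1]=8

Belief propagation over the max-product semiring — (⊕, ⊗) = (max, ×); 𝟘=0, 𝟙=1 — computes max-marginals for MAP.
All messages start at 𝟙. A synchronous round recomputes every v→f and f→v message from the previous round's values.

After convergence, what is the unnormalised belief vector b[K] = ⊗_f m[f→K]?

b[K] = [442368, 368640]

init: all messages = 𝟙 over 2 values
r1 m[φ0→D] = [9, 9]
r1 m[φ0→P] = [9, 9]
r1 m[φ1→P] = [5, 8]
r1 m[φ1→A] = [8, 4]
r1 m[φ2→P] = [9, 6]
r1 m[φ2→K] = [6, 9]
r1 m[φ3→P] = [9, 8]
r1 m[φ3→L] = [8, 9]
r1 m[φ4→A] = [3, 8]
r1 m[φ5→P] = [2, 8]
r1 m[φ6→L] = [2, 8]
r1 m[D→φ0] = [1, 1]
r1 m[P→φ0] = [1, 1]
r1 m[P→φ1] = [1, 1]
r1 m[P→φ2] = [1, 1]
r1 m[P→φ3] = [1, 1]
r1 m[P→φ5] = [1, 1]
r1 m[L→φ3] = [1, 1]
r1 m[L→φ6] = [1, 1]
r1 m[K→φ2] = [1, 1]
r1 m[A→φ1] = [1, 1]
r1 m[A→φ4] = [1, 1]
r2 m[φ0→D] = [9, 9]
r2 m[φ0→P] = [9, 9]
r2 m[φ1→P] = [5, 8]
r2 m[φ1→A] = [8, 4]
r2 m[φ2→P] = [9, 6]
r2 m[φ2→K] = [6, 9]
r2 m[φ3→P] = [9, 8]
r2 m[φ3→L] = [8, 9]
r2 m[φ4→A] = [3, 8]
r2 m[φ5→P] = [2, 8]
r2 m[φ6→L] = [2, 8]
r2 m[D→φ0] = [1, 1]
r2 m[P→φ0] = [810, 3072]
r2 m[P→φ1] = [1458, 3456]
r2 m[P→φ2] = [810, 4608]
r2 m[P→φ3] = [810, 3456]
r2 m[P→φ5] = [3645, 3456]
r2 m[L→φ3] = [2, 8]
r2 m[L→φ6] = [8, 9]
r2 m[K→φ2] = [1, 1]
r2 m[A→φ1] = [3, 8]
r2 m[A→φ4] = [8, 4]
r3 m[φ0→D] = [27648, 9216]
r3 m[φ0→P] = [9, 9]
r3 m[φ1→P] = [16, 32]
r3 m[φ1→A] = [27648, 13824]
r3 m[φ2→P] = [9, 6]
r3 m[φ2→K] = [27648, 23040]
r3 m[φ3→P] = [72, 32]
r3 m[φ3→L] = [27648, 13824]
r3 m[φ4→A] = [3, 8]
r3 m[φ5→P] = [2, 8]
r3 m[φ6→L] = [2, 8]
r3 m[D→φ0] = [1, 1]
r3 m[P→φ0] = [810, 3072]
r3 m[P→φ1] = [1458, 3456]
r3 m[P→φ2] = [810, 4608]
r3 m[P→φ3] = [810, 3456]
r3 m[P→φ5] = [3645, 3456]
r3 m[L→φ3] = [2, 8]
r3 m[L→φ6] = [8, 9]
r3 m[K→φ2] = [1, 1]
r3 m[A→φ1] = [3, 8]
r3 m[A→φ4] = [8, 4]
r4 m[φ0→D] = [27648, 9216]
r4 m[φ0→P] = [9, 9]
r4 m[φ1→P] = [16, 32]
r4 m[φ1→A] = [27648, 13824]
r4 m[φ2→P] = [9, 6]
r4 m[φ2→K] = [27648, 23040]
r4 m[φ3→P] = [72, 32]
r4 m[φ3→L] = [27648, 13824]
r4 m[φ4→A] = [3, 8]
r4 m[φ5→P] = [2, 8]
r4 m[φ6→L] = [2, 8]
r4 m[D→φ0] = [1, 1]
r4 m[P→φ0] = [20736, 49152]
r4 m[P→φ1] = [11664, 13824]
r4 m[P→φ2] = [20736, 73728]
r4 m[P→φ3] = [2592, 13824]
r4 m[P→φ5] = [93312, 55296]
r4 m[L→φ3] = [2, 8]
r4 m[L→φ6] = [27648, 13824]
r4 m[K→φ2] = [1, 1]
r4 m[A→φ1] = [3, 8]
r4 m[A→φ4] = [27648, 13824]
r5 m[φ0→D] = [442368, 186624]
r5 m[φ0→P] = [9, 9]
r5 m[φ1→P] = [16, 32]
r5 m[φ1→A] = [110592, 55296]
r5 m[φ2→P] = [9, 6]
r5 m[φ2→K] = [442368, 368640]
r5 m[φ3→P] = [72, 32]
r5 m[φ3→L] = [110592, 55296]
r5 m[φ4→A] = [3, 8]
r5 m[φ5→P] = [2, 8]
r5 m[φ6→L] = [2, 8]
r5 m[D→φ0] = [1, 1]
r5 m[P→φ0] = [20736, 49152]
r5 m[P→φ1] = [11664, 13824]
r5 m[P→φ2] = [20736, 73728]
r5 m[P→φ3] = [2592, 13824]
r5 m[P→φ5] = [93312, 55296]
r5 m[L→φ3] = [2, 8]
r5 m[L→φ6] = [27648, 13824]
r5 m[K→φ2] = [1, 1]
r5 m[A→φ1] = [3, 8]
r5 m[A→φ4] = [27648, 13824]
r6 m[φ0→D] = [442368, 186624]
r6 m[φ0→P] = [9, 9]
r6 m[φ1→P] = [16, 32]
r6 m[φ1→A] = [110592, 55296]
r6 m[φ2→P] = [9, 6]
r6 m[φ2→K] = [442368, 368640]
r6 m[φ3→P] = [72, 32]
r6 m[φ3→L] = [110592, 55296]
r6 m[φ4→A] = [3, 8]
r6 m[φ5→P] = [2, 8]
r6 m[φ6→L] = [2, 8]
r6 m[D→φ0] = [1, 1]
r6 m[P→φ0] = [20736, 49152]
r6 m[P→φ1] = [11664, 13824]
r6 m[P→φ2] = [20736, 73728]
r6 m[P→φ3] = [2592, 13824]
r6 m[P→φ5] = [93312, 55296]
r6 m[L→φ3] = [2, 8]
r6 m[L→φ6] = [110592, 55296]
r6 m[K→φ2] = [1, 1]
r6 m[A→φ1] = [3, 8]
r6 m[A→φ4] = [110592, 55296]
r7 m[φ0→D] = [442368, 186624]
r7 m[φ0→P] = [9, 9]
r7 m[φ1→P] = [16, 32]
r7 m[φ1→A] = [110592, 55296]
r7 m[φ2→P] = [9, 6]
r7 m[φ2→K] = [442368, 368640]
r7 m[φ3→P] = [72, 32]
r7 m[φ3→L] = [110592, 55296]
r7 m[φ4→A] = [3, 8]
r7 m[φ5→P] = [2, 8]
r7 m[φ6→L] = [2, 8]
r7 m[D→φ0] = [1, 1]
r7 m[P→φ0] = [20736, 49152]
r7 m[P→φ1] = [11664, 13824]
r7 m[P→φ2] = [20736, 73728]
r7 m[P→φ3] = [2592, 13824]
r7 m[P→φ5] = [93312, 55296]
r7 m[L→φ3] = [2, 8]
r7 m[L→φ6] = [110592, 55296]
r7 m[K→φ2] = [1, 1]
r7 m[A→φ1] = [3, 8]
r7 m[A→φ4] = [110592, 55296]
fixed point reached at round 7
b[K] = ⊗ incoming = [442368, 368640]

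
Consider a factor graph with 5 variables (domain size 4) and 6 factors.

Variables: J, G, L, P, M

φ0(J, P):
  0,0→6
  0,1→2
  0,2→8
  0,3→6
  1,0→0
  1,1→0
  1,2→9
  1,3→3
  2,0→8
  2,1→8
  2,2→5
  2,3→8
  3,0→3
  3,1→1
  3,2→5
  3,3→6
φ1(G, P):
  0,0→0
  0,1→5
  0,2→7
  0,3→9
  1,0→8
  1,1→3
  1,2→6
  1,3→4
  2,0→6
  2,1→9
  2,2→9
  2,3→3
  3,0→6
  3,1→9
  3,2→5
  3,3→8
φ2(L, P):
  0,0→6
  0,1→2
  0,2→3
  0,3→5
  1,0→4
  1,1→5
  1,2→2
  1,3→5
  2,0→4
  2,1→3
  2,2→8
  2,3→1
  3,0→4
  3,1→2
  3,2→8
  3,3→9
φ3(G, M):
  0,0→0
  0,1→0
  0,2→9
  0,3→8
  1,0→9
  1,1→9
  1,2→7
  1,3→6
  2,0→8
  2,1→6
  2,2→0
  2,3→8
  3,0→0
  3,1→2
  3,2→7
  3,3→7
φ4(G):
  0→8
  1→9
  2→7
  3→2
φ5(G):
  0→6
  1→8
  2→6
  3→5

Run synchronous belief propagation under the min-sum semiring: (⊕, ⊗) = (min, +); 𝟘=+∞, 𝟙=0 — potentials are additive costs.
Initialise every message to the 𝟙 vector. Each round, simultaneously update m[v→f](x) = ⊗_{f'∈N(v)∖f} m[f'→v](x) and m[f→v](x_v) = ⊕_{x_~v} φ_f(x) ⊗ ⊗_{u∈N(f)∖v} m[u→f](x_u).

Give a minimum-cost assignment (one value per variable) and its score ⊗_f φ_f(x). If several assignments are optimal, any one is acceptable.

assignment: (J=1, G=3, L=1, P=0, M=0); score = 17

init: all messages = 𝟙 over 4 values
r1 m[φ0→J] = [2, 0, 5, 1]
r1 m[φ0→P] = [0, 0, 5, 3]
r1 m[φ1→G] = [0, 3, 3, 5]
r1 m[φ1→P] = [0, 3, 5, 3]
r1 m[φ2→L] = [2, 2, 1, 2]
r1 m[φ2→P] = [4, 2, 2, 1]
r1 m[φ3→G] = [0, 6, 0, 0]
r1 m[φ3→M] = [0, 0, 0, 6]
r1 m[φ4→G] = [8, 9, 7, 2]
r1 m[φ5→G] = [6, 8, 6, 5]
r1 m[J→φ0] = [0, 0, 0, 0]
r1 m[G→φ1] = [0, 0, 0, 0]
r1 m[G→φ3] = [0, 0, 0, 0]
r1 m[G→φ4] = [0, 0, 0, 0]
r1 m[G→φ5] = [0, 0, 0, 0]
r1 m[L→φ2] = [0, 0, 0, 0]
r1 m[P→φ0] = [0, 0, 0, 0]
r1 m[P→φ1] = [0, 0, 0, 0]
r1 m[P→φ2] = [0, 0, 0, 0]
r1 m[M→φ3] = [0, 0, 0, 0]
r2 m[φ0→J] = [2, 0, 5, 1]
r2 m[φ0→P] = [0, 0, 5, 3]
r2 m[φ1→G] = [0, 3, 3, 5]
r2 m[φ1→P] = [0, 3, 5, 3]
r2 m[φ2→L] = [2, 2, 1, 2]
r2 m[φ2→P] = [4, 2, 2, 1]
r2 m[φ3→G] = [0, 6, 0, 0]
r2 m[φ3→M] = [0, 0, 0, 6]
r2 m[φ4→G] = [8, 9, 7, 2]
r2 m[φ5→G] = [6, 8, 6, 5]
r2 m[J→φ0] = [0, 0, 0, 0]
r2 m[G→φ1] = [14, 23, 13, 7]
r2 m[G→φ3] = [14, 20, 16, 12]
r2 m[G→φ4] = [6, 17, 9, 10]
r2 m[G→φ5] = [8, 18, 10, 7]
r2 m[L→φ2] = [0, 0, 0, 0]
r2 m[P→φ0] = [4, 5, 7, 4]
r2 m[P→φ1] = [4, 2, 7, 4]
r2 m[P→φ2] = [0, 3, 10, 6]
r2 m[M→φ3] = [0, 0, 0, 0]
r3 m[φ0→J] = [7, 4, 12, 6]
r3 m[φ0→P] = [0, 0, 5, 3]
r3 m[φ1→G] = [4, 5, 7, 10]
r3 m[φ1→P] = [13, 16, 12, 15]
r3 m[φ2→L] = [5, 4, 4, 4]
r3 m[φ2→P] = [4, 2, 2, 1]
r3 m[φ3→G] = [0, 6, 0, 0]
r3 m[φ3→M] = [12, 14, 16, 19]
r3 m[φ4→G] = [8, 9, 7, 2]
r3 m[φ5→G] = [6, 8, 6, 5]
r3 m[J→φ0] = [0, 0, 0, 0]
r3 m[G→φ1] = [14, 23, 13, 7]
r3 m[G→φ3] = [14, 20, 16, 12]
r3 m[G→φ4] = [6, 17, 9, 10]
r3 m[G→φ5] = [8, 18, 10, 7]
r3 m[L→φ2] = [0, 0, 0, 0]
r3 m[P→φ0] = [4, 5, 7, 4]
r3 m[P→φ1] = [4, 2, 7, 4]
r3 m[P→φ2] = [0, 3, 10, 6]
r3 m[M→φ3] = [0, 0, 0, 0]
r4 m[φ0→J] = [7, 4, 12, 6]
r4 m[φ0→P] = [0, 0, 5, 3]
r4 m[φ1→G] = [4, 5, 7, 10]
r4 m[φ1→P] = [13, 16, 12, 15]
r4 m[φ2→L] = [5, 4, 4, 4]
r4 m[φ2→P] = [4, 2, 2, 1]
r4 m[φ3→G] = [0, 6, 0, 0]
r4 m[φ3→M] = [12, 14, 16, 19]
r4 m[φ4→G] = [8, 9, 7, 2]
r4 m[φ5→G] = [6, 8, 6, 5]
r4 m[J→φ0] = [0, 0, 0, 0]
r4 m[G→φ1] = [14, 23, 13, 7]
r4 m[G→φ3] = [18, 22, 20, 17]
r4 m[G→φ4] = [10, 19, 13, 15]
r4 m[G→φ5] = [12, 20, 14, 12]
r4 m[L→φ2] = [0, 0, 0, 0]
r4 m[P→φ0] = [17, 18, 14, 16]
r4 m[P→φ1] = [4, 2, 7, 4]
r4 m[P→φ2] = [13, 16, 17, 18]
r4 m[M→φ3] = [0, 0, 0, 0]
r5 m[φ0→J] = [20, 17, 19, 19]
r5 m[φ0→P] = [0, 0, 5, 3]
r5 m[φ1→G] = [4, 5, 7, 10]
r5 m[φ1→P] = [13, 16, 12, 15]
r5 m[φ2→L] = [18, 17, 17, 17]
r5 m[φ2→P] = [4, 2, 2, 1]
r5 m[φ3→G] = [0, 6, 0, 0]
r5 m[φ3→M] = [17, 18, 20, 24]
r5 m[φ4→G] = [8, 9, 7, 2]
r5 m[φ5→G] = [6, 8, 6, 5]
r5 m[J→φ0] = [0, 0, 0, 0]
r5 m[G→φ1] = [14, 23, 13, 7]
r5 m[G→φ3] = [18, 22, 20, 17]
r5 m[G→φ4] = [10, 19, 13, 15]
r5 m[G→φ5] = [12, 20, 14, 12]
r5 m[L→φ2] = [0, 0, 0, 0]
r5 m[P→φ0] = [17, 18, 14, 16]
r5 m[P→φ1] = [4, 2, 7, 4]
r5 m[P→φ2] = [13, 16, 17, 18]
r5 m[M→φ3] = [0, 0, 0, 0]
r6 m[φ0→J] = [20, 17, 19, 19]
r6 m[φ0→P] = [0, 0, 5, 3]
r6 m[φ1→G] = [4, 5, 7, 10]
r6 m[φ1→P] = [13, 16, 12, 15]
r6 m[φ2→L] = [18, 17, 17, 17]
r6 m[φ2→P] = [4, 2, 2, 1]
r6 m[φ3→G] = [0, 6, 0, 0]
r6 m[φ3→M] = [17, 18, 20, 24]
r6 m[φ4→G] = [8, 9, 7, 2]
r6 m[φ5→G] = [6, 8, 6, 5]
r6 m[J→φ0] = [0, 0, 0, 0]
r6 m[G→φ1] = [14, 23, 13, 7]
r6 m[G→φ3] = [18, 22, 20, 17]
r6 m[G→φ4] = [10, 19, 13, 15]
r6 m[G→φ5] = [12, 20, 14, 12]
r6 m[L→φ2] = [0, 0, 0, 0]
r6 m[P→φ0] = [17, 18, 14, 16]
r6 m[P→φ1] = [4, 2, 7, 4]
r6 m[P→φ2] = [13, 16, 17, 18]
r6 m[M→φ3] = [0, 0, 0, 0]
fixed point reached at round 6
traceback from J: (J=1, G=3, L=1, P=0, M=0), score=17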